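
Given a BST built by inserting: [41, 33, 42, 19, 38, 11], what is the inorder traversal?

Tree insertion order: [41, 33, 42, 19, 38, 11]
Tree (level-order array): [41, 33, 42, 19, 38, None, None, 11]
Inorder traversal: [11, 19, 33, 38, 41, 42]


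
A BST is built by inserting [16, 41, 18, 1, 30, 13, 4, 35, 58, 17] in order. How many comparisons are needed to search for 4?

Search path for 4: 16 -> 1 -> 13 -> 4
Found: True
Comparisons: 4


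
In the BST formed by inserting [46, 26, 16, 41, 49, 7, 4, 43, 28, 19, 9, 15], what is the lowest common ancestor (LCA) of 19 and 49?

Tree insertion order: [46, 26, 16, 41, 49, 7, 4, 43, 28, 19, 9, 15]
Tree (level-order array): [46, 26, 49, 16, 41, None, None, 7, 19, 28, 43, 4, 9, None, None, None, None, None, None, None, None, None, 15]
In a BST, the LCA of p=19, q=49 is the first node v on the
root-to-leaf path with p <= v <= q (go left if both < v, right if both > v).
Walk from root:
  at 46: 19 <= 46 <= 49, this is the LCA
LCA = 46


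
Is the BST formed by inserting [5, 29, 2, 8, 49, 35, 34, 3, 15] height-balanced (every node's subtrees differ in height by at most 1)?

Tree (level-order array): [5, 2, 29, None, 3, 8, 49, None, None, None, 15, 35, None, None, None, 34]
Definition: a tree is height-balanced if, at every node, |h(left) - h(right)| <= 1 (empty subtree has height -1).
Bottom-up per-node check:
  node 3: h_left=-1, h_right=-1, diff=0 [OK], height=0
  node 2: h_left=-1, h_right=0, diff=1 [OK], height=1
  node 15: h_left=-1, h_right=-1, diff=0 [OK], height=0
  node 8: h_left=-1, h_right=0, diff=1 [OK], height=1
  node 34: h_left=-1, h_right=-1, diff=0 [OK], height=0
  node 35: h_left=0, h_right=-1, diff=1 [OK], height=1
  node 49: h_left=1, h_right=-1, diff=2 [FAIL (|1--1|=2 > 1)], height=2
  node 29: h_left=1, h_right=2, diff=1 [OK], height=3
  node 5: h_left=1, h_right=3, diff=2 [FAIL (|1-3|=2 > 1)], height=4
Node 49 violates the condition: |1 - -1| = 2 > 1.
Result: Not balanced


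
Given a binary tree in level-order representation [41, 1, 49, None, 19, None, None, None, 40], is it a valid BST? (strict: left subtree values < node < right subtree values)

Level-order array: [41, 1, 49, None, 19, None, None, None, 40]
Validate using subtree bounds (lo, hi): at each node, require lo < value < hi,
then recurse left with hi=value and right with lo=value.
Preorder trace (stopping at first violation):
  at node 41 with bounds (-inf, +inf): OK
  at node 1 with bounds (-inf, 41): OK
  at node 19 with bounds (1, 41): OK
  at node 40 with bounds (19, 41): OK
  at node 49 with bounds (41, +inf): OK
No violation found at any node.
Result: Valid BST


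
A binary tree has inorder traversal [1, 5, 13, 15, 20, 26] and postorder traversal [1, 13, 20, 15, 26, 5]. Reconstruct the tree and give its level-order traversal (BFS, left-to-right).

Inorder:   [1, 5, 13, 15, 20, 26]
Postorder: [1, 13, 20, 15, 26, 5]
Algorithm: postorder visits root last, so walk postorder right-to-left;
each value is the root of the current inorder slice — split it at that
value, recurse on the right subtree first, then the left.
Recursive splits:
  root=5; inorder splits into left=[1], right=[13, 15, 20, 26]
  root=26; inorder splits into left=[13, 15, 20], right=[]
  root=15; inorder splits into left=[13], right=[20]
  root=20; inorder splits into left=[], right=[]
  root=13; inorder splits into left=[], right=[]
  root=1; inorder splits into left=[], right=[]
Reconstructed level-order: [5, 1, 26, 15, 13, 20]


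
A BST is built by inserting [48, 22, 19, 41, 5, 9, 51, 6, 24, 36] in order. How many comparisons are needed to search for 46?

Search path for 46: 48 -> 22 -> 41
Found: False
Comparisons: 3


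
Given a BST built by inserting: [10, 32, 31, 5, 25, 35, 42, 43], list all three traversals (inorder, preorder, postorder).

Tree insertion order: [10, 32, 31, 5, 25, 35, 42, 43]
Tree (level-order array): [10, 5, 32, None, None, 31, 35, 25, None, None, 42, None, None, None, 43]
Inorder (L, root, R): [5, 10, 25, 31, 32, 35, 42, 43]
Preorder (root, L, R): [10, 5, 32, 31, 25, 35, 42, 43]
Postorder (L, R, root): [5, 25, 31, 43, 42, 35, 32, 10]


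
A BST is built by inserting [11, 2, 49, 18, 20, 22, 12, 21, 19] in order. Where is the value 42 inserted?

Starting tree (level order): [11, 2, 49, None, None, 18, None, 12, 20, None, None, 19, 22, None, None, 21]
Insertion path: 11 -> 49 -> 18 -> 20 -> 22
Result: insert 42 as right child of 22
Final tree (level order): [11, 2, 49, None, None, 18, None, 12, 20, None, None, 19, 22, None, None, 21, 42]


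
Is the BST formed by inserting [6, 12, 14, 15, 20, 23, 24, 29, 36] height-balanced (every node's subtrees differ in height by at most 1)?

Tree (level-order array): [6, None, 12, None, 14, None, 15, None, 20, None, 23, None, 24, None, 29, None, 36]
Definition: a tree is height-balanced if, at every node, |h(left) - h(right)| <= 1 (empty subtree has height -1).
Bottom-up per-node check:
  node 36: h_left=-1, h_right=-1, diff=0 [OK], height=0
  node 29: h_left=-1, h_right=0, diff=1 [OK], height=1
  node 24: h_left=-1, h_right=1, diff=2 [FAIL (|-1-1|=2 > 1)], height=2
  node 23: h_left=-1, h_right=2, diff=3 [FAIL (|-1-2|=3 > 1)], height=3
  node 20: h_left=-1, h_right=3, diff=4 [FAIL (|-1-3|=4 > 1)], height=4
  node 15: h_left=-1, h_right=4, diff=5 [FAIL (|-1-4|=5 > 1)], height=5
  node 14: h_left=-1, h_right=5, diff=6 [FAIL (|-1-5|=6 > 1)], height=6
  node 12: h_left=-1, h_right=6, diff=7 [FAIL (|-1-6|=7 > 1)], height=7
  node 6: h_left=-1, h_right=7, diff=8 [FAIL (|-1-7|=8 > 1)], height=8
Node 24 violates the condition: |-1 - 1| = 2 > 1.
Result: Not balanced


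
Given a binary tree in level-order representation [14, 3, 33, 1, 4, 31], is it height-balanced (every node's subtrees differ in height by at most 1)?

Tree (level-order array): [14, 3, 33, 1, 4, 31]
Definition: a tree is height-balanced if, at every node, |h(left) - h(right)| <= 1 (empty subtree has height -1).
Bottom-up per-node check:
  node 1: h_left=-1, h_right=-1, diff=0 [OK], height=0
  node 4: h_left=-1, h_right=-1, diff=0 [OK], height=0
  node 3: h_left=0, h_right=0, diff=0 [OK], height=1
  node 31: h_left=-1, h_right=-1, diff=0 [OK], height=0
  node 33: h_left=0, h_right=-1, diff=1 [OK], height=1
  node 14: h_left=1, h_right=1, diff=0 [OK], height=2
All nodes satisfy the balance condition.
Result: Balanced


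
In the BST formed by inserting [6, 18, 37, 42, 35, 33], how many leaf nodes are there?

Tree built from: [6, 18, 37, 42, 35, 33]
Tree (level-order array): [6, None, 18, None, 37, 35, 42, 33]
Rule: A leaf has 0 children.
Per-node child counts:
  node 6: 1 child(ren)
  node 18: 1 child(ren)
  node 37: 2 child(ren)
  node 35: 1 child(ren)
  node 33: 0 child(ren)
  node 42: 0 child(ren)
Matching nodes: [33, 42]
Count of leaf nodes: 2


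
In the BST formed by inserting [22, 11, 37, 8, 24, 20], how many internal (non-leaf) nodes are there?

Tree built from: [22, 11, 37, 8, 24, 20]
Tree (level-order array): [22, 11, 37, 8, 20, 24]
Rule: An internal node has at least one child.
Per-node child counts:
  node 22: 2 child(ren)
  node 11: 2 child(ren)
  node 8: 0 child(ren)
  node 20: 0 child(ren)
  node 37: 1 child(ren)
  node 24: 0 child(ren)
Matching nodes: [22, 11, 37]
Count of internal (non-leaf) nodes: 3


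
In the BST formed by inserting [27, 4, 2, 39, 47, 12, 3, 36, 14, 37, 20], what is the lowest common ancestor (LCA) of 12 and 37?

Tree insertion order: [27, 4, 2, 39, 47, 12, 3, 36, 14, 37, 20]
Tree (level-order array): [27, 4, 39, 2, 12, 36, 47, None, 3, None, 14, None, 37, None, None, None, None, None, 20]
In a BST, the LCA of p=12, q=37 is the first node v on the
root-to-leaf path with p <= v <= q (go left if both < v, right if both > v).
Walk from root:
  at 27: 12 <= 27 <= 37, this is the LCA
LCA = 27


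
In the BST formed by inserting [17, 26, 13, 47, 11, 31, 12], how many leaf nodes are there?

Tree built from: [17, 26, 13, 47, 11, 31, 12]
Tree (level-order array): [17, 13, 26, 11, None, None, 47, None, 12, 31]
Rule: A leaf has 0 children.
Per-node child counts:
  node 17: 2 child(ren)
  node 13: 1 child(ren)
  node 11: 1 child(ren)
  node 12: 0 child(ren)
  node 26: 1 child(ren)
  node 47: 1 child(ren)
  node 31: 0 child(ren)
Matching nodes: [12, 31]
Count of leaf nodes: 2


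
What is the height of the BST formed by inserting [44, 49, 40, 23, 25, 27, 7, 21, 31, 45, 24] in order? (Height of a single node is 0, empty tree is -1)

Insertion order: [44, 49, 40, 23, 25, 27, 7, 21, 31, 45, 24]
Tree (level-order array): [44, 40, 49, 23, None, 45, None, 7, 25, None, None, None, 21, 24, 27, None, None, None, None, None, 31]
Compute height bottom-up (empty subtree = -1):
  height(21) = 1 + max(-1, -1) = 0
  height(7) = 1 + max(-1, 0) = 1
  height(24) = 1 + max(-1, -1) = 0
  height(31) = 1 + max(-1, -1) = 0
  height(27) = 1 + max(-1, 0) = 1
  height(25) = 1 + max(0, 1) = 2
  height(23) = 1 + max(1, 2) = 3
  height(40) = 1 + max(3, -1) = 4
  height(45) = 1 + max(-1, -1) = 0
  height(49) = 1 + max(0, -1) = 1
  height(44) = 1 + max(4, 1) = 5
Height = 5


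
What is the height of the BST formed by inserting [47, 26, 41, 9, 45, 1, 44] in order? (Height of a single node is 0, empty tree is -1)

Insertion order: [47, 26, 41, 9, 45, 1, 44]
Tree (level-order array): [47, 26, None, 9, 41, 1, None, None, 45, None, None, 44]
Compute height bottom-up (empty subtree = -1):
  height(1) = 1 + max(-1, -1) = 0
  height(9) = 1 + max(0, -1) = 1
  height(44) = 1 + max(-1, -1) = 0
  height(45) = 1 + max(0, -1) = 1
  height(41) = 1 + max(-1, 1) = 2
  height(26) = 1 + max(1, 2) = 3
  height(47) = 1 + max(3, -1) = 4
Height = 4


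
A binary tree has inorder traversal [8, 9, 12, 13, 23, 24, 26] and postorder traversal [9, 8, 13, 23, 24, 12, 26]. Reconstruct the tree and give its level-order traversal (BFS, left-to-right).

Inorder:   [8, 9, 12, 13, 23, 24, 26]
Postorder: [9, 8, 13, 23, 24, 12, 26]
Algorithm: postorder visits root last, so walk postorder right-to-left;
each value is the root of the current inorder slice — split it at that
value, recurse on the right subtree first, then the left.
Recursive splits:
  root=26; inorder splits into left=[8, 9, 12, 13, 23, 24], right=[]
  root=12; inorder splits into left=[8, 9], right=[13, 23, 24]
  root=24; inorder splits into left=[13, 23], right=[]
  root=23; inorder splits into left=[13], right=[]
  root=13; inorder splits into left=[], right=[]
  root=8; inorder splits into left=[], right=[9]
  root=9; inorder splits into left=[], right=[]
Reconstructed level-order: [26, 12, 8, 24, 9, 23, 13]


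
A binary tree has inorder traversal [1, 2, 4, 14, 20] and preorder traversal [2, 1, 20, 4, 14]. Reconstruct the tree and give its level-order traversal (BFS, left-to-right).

Inorder:  [1, 2, 4, 14, 20]
Preorder: [2, 1, 20, 4, 14]
Algorithm: preorder visits root first, so consume preorder in order;
for each root, split the current inorder slice at that value into
left-subtree inorder and right-subtree inorder, then recurse.
Recursive splits:
  root=2; inorder splits into left=[1], right=[4, 14, 20]
  root=1; inorder splits into left=[], right=[]
  root=20; inorder splits into left=[4, 14], right=[]
  root=4; inorder splits into left=[], right=[14]
  root=14; inorder splits into left=[], right=[]
Reconstructed level-order: [2, 1, 20, 4, 14]


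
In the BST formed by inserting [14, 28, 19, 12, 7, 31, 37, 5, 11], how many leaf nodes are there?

Tree built from: [14, 28, 19, 12, 7, 31, 37, 5, 11]
Tree (level-order array): [14, 12, 28, 7, None, 19, 31, 5, 11, None, None, None, 37]
Rule: A leaf has 0 children.
Per-node child counts:
  node 14: 2 child(ren)
  node 12: 1 child(ren)
  node 7: 2 child(ren)
  node 5: 0 child(ren)
  node 11: 0 child(ren)
  node 28: 2 child(ren)
  node 19: 0 child(ren)
  node 31: 1 child(ren)
  node 37: 0 child(ren)
Matching nodes: [5, 11, 19, 37]
Count of leaf nodes: 4


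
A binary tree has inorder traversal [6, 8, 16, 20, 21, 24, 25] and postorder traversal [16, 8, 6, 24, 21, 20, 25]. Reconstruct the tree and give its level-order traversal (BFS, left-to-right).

Inorder:   [6, 8, 16, 20, 21, 24, 25]
Postorder: [16, 8, 6, 24, 21, 20, 25]
Algorithm: postorder visits root last, so walk postorder right-to-left;
each value is the root of the current inorder slice — split it at that
value, recurse on the right subtree first, then the left.
Recursive splits:
  root=25; inorder splits into left=[6, 8, 16, 20, 21, 24], right=[]
  root=20; inorder splits into left=[6, 8, 16], right=[21, 24]
  root=21; inorder splits into left=[], right=[24]
  root=24; inorder splits into left=[], right=[]
  root=6; inorder splits into left=[], right=[8, 16]
  root=8; inorder splits into left=[], right=[16]
  root=16; inorder splits into left=[], right=[]
Reconstructed level-order: [25, 20, 6, 21, 8, 24, 16]


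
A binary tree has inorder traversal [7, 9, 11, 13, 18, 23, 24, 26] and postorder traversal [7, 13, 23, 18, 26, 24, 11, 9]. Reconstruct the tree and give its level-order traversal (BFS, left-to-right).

Inorder:   [7, 9, 11, 13, 18, 23, 24, 26]
Postorder: [7, 13, 23, 18, 26, 24, 11, 9]
Algorithm: postorder visits root last, so walk postorder right-to-left;
each value is the root of the current inorder slice — split it at that
value, recurse on the right subtree first, then the left.
Recursive splits:
  root=9; inorder splits into left=[7], right=[11, 13, 18, 23, 24, 26]
  root=11; inorder splits into left=[], right=[13, 18, 23, 24, 26]
  root=24; inorder splits into left=[13, 18, 23], right=[26]
  root=26; inorder splits into left=[], right=[]
  root=18; inorder splits into left=[13], right=[23]
  root=23; inorder splits into left=[], right=[]
  root=13; inorder splits into left=[], right=[]
  root=7; inorder splits into left=[], right=[]
Reconstructed level-order: [9, 7, 11, 24, 18, 26, 13, 23]


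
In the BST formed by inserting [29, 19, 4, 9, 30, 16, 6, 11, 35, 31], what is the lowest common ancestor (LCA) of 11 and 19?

Tree insertion order: [29, 19, 4, 9, 30, 16, 6, 11, 35, 31]
Tree (level-order array): [29, 19, 30, 4, None, None, 35, None, 9, 31, None, 6, 16, None, None, None, None, 11]
In a BST, the LCA of p=11, q=19 is the first node v on the
root-to-leaf path with p <= v <= q (go left if both < v, right if both > v).
Walk from root:
  at 29: both 11 and 19 < 29, go left
  at 19: 11 <= 19 <= 19, this is the LCA
LCA = 19


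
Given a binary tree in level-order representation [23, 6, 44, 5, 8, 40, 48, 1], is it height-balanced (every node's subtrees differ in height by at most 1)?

Tree (level-order array): [23, 6, 44, 5, 8, 40, 48, 1]
Definition: a tree is height-balanced if, at every node, |h(left) - h(right)| <= 1 (empty subtree has height -1).
Bottom-up per-node check:
  node 1: h_left=-1, h_right=-1, diff=0 [OK], height=0
  node 5: h_left=0, h_right=-1, diff=1 [OK], height=1
  node 8: h_left=-1, h_right=-1, diff=0 [OK], height=0
  node 6: h_left=1, h_right=0, diff=1 [OK], height=2
  node 40: h_left=-1, h_right=-1, diff=0 [OK], height=0
  node 48: h_left=-1, h_right=-1, diff=0 [OK], height=0
  node 44: h_left=0, h_right=0, diff=0 [OK], height=1
  node 23: h_left=2, h_right=1, diff=1 [OK], height=3
All nodes satisfy the balance condition.
Result: Balanced


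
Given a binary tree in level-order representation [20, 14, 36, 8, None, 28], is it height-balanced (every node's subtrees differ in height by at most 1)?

Tree (level-order array): [20, 14, 36, 8, None, 28]
Definition: a tree is height-balanced if, at every node, |h(left) - h(right)| <= 1 (empty subtree has height -1).
Bottom-up per-node check:
  node 8: h_left=-1, h_right=-1, diff=0 [OK], height=0
  node 14: h_left=0, h_right=-1, diff=1 [OK], height=1
  node 28: h_left=-1, h_right=-1, diff=0 [OK], height=0
  node 36: h_left=0, h_right=-1, diff=1 [OK], height=1
  node 20: h_left=1, h_right=1, diff=0 [OK], height=2
All nodes satisfy the balance condition.
Result: Balanced


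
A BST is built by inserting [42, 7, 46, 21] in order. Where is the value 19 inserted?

Starting tree (level order): [42, 7, 46, None, 21]
Insertion path: 42 -> 7 -> 21
Result: insert 19 as left child of 21
Final tree (level order): [42, 7, 46, None, 21, None, None, 19]


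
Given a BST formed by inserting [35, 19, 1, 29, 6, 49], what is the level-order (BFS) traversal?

Tree insertion order: [35, 19, 1, 29, 6, 49]
Tree (level-order array): [35, 19, 49, 1, 29, None, None, None, 6]
BFS from the root, enqueuing left then right child of each popped node:
  queue [35] -> pop 35, enqueue [19, 49], visited so far: [35]
  queue [19, 49] -> pop 19, enqueue [1, 29], visited so far: [35, 19]
  queue [49, 1, 29] -> pop 49, enqueue [none], visited so far: [35, 19, 49]
  queue [1, 29] -> pop 1, enqueue [6], visited so far: [35, 19, 49, 1]
  queue [29, 6] -> pop 29, enqueue [none], visited so far: [35, 19, 49, 1, 29]
  queue [6] -> pop 6, enqueue [none], visited so far: [35, 19, 49, 1, 29, 6]
Result: [35, 19, 49, 1, 29, 6]


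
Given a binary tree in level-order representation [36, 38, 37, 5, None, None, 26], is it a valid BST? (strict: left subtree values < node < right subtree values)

Level-order array: [36, 38, 37, 5, None, None, 26]
Validate using subtree bounds (lo, hi): at each node, require lo < value < hi,
then recurse left with hi=value and right with lo=value.
Preorder trace (stopping at first violation):
  at node 36 with bounds (-inf, +inf): OK
  at node 38 with bounds (-inf, 36): VIOLATION
Node 38 violates its bound: not (-inf < 38 < 36).
Result: Not a valid BST


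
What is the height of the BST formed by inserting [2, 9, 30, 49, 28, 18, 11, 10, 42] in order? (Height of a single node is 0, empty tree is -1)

Insertion order: [2, 9, 30, 49, 28, 18, 11, 10, 42]
Tree (level-order array): [2, None, 9, None, 30, 28, 49, 18, None, 42, None, 11, None, None, None, 10]
Compute height bottom-up (empty subtree = -1):
  height(10) = 1 + max(-1, -1) = 0
  height(11) = 1 + max(0, -1) = 1
  height(18) = 1 + max(1, -1) = 2
  height(28) = 1 + max(2, -1) = 3
  height(42) = 1 + max(-1, -1) = 0
  height(49) = 1 + max(0, -1) = 1
  height(30) = 1 + max(3, 1) = 4
  height(9) = 1 + max(-1, 4) = 5
  height(2) = 1 + max(-1, 5) = 6
Height = 6


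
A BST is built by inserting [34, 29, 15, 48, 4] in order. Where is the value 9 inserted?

Starting tree (level order): [34, 29, 48, 15, None, None, None, 4]
Insertion path: 34 -> 29 -> 15 -> 4
Result: insert 9 as right child of 4
Final tree (level order): [34, 29, 48, 15, None, None, None, 4, None, None, 9]


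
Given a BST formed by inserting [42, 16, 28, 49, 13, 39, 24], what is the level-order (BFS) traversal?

Tree insertion order: [42, 16, 28, 49, 13, 39, 24]
Tree (level-order array): [42, 16, 49, 13, 28, None, None, None, None, 24, 39]
BFS from the root, enqueuing left then right child of each popped node:
  queue [42] -> pop 42, enqueue [16, 49], visited so far: [42]
  queue [16, 49] -> pop 16, enqueue [13, 28], visited so far: [42, 16]
  queue [49, 13, 28] -> pop 49, enqueue [none], visited so far: [42, 16, 49]
  queue [13, 28] -> pop 13, enqueue [none], visited so far: [42, 16, 49, 13]
  queue [28] -> pop 28, enqueue [24, 39], visited so far: [42, 16, 49, 13, 28]
  queue [24, 39] -> pop 24, enqueue [none], visited so far: [42, 16, 49, 13, 28, 24]
  queue [39] -> pop 39, enqueue [none], visited so far: [42, 16, 49, 13, 28, 24, 39]
Result: [42, 16, 49, 13, 28, 24, 39]


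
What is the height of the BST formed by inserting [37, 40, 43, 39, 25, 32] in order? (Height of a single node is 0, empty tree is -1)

Insertion order: [37, 40, 43, 39, 25, 32]
Tree (level-order array): [37, 25, 40, None, 32, 39, 43]
Compute height bottom-up (empty subtree = -1):
  height(32) = 1 + max(-1, -1) = 0
  height(25) = 1 + max(-1, 0) = 1
  height(39) = 1 + max(-1, -1) = 0
  height(43) = 1 + max(-1, -1) = 0
  height(40) = 1 + max(0, 0) = 1
  height(37) = 1 + max(1, 1) = 2
Height = 2


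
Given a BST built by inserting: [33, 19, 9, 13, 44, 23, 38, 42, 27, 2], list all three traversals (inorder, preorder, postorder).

Tree insertion order: [33, 19, 9, 13, 44, 23, 38, 42, 27, 2]
Tree (level-order array): [33, 19, 44, 9, 23, 38, None, 2, 13, None, 27, None, 42]
Inorder (L, root, R): [2, 9, 13, 19, 23, 27, 33, 38, 42, 44]
Preorder (root, L, R): [33, 19, 9, 2, 13, 23, 27, 44, 38, 42]
Postorder (L, R, root): [2, 13, 9, 27, 23, 19, 42, 38, 44, 33]


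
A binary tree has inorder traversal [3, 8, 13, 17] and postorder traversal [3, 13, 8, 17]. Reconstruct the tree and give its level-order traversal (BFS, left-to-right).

Inorder:   [3, 8, 13, 17]
Postorder: [3, 13, 8, 17]
Algorithm: postorder visits root last, so walk postorder right-to-left;
each value is the root of the current inorder slice — split it at that
value, recurse on the right subtree first, then the left.
Recursive splits:
  root=17; inorder splits into left=[3, 8, 13], right=[]
  root=8; inorder splits into left=[3], right=[13]
  root=13; inorder splits into left=[], right=[]
  root=3; inorder splits into left=[], right=[]
Reconstructed level-order: [17, 8, 3, 13]


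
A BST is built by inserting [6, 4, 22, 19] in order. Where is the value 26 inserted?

Starting tree (level order): [6, 4, 22, None, None, 19]
Insertion path: 6 -> 22
Result: insert 26 as right child of 22
Final tree (level order): [6, 4, 22, None, None, 19, 26]


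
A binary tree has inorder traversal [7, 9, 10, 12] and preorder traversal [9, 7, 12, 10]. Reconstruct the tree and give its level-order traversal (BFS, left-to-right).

Inorder:  [7, 9, 10, 12]
Preorder: [9, 7, 12, 10]
Algorithm: preorder visits root first, so consume preorder in order;
for each root, split the current inorder slice at that value into
left-subtree inorder and right-subtree inorder, then recurse.
Recursive splits:
  root=9; inorder splits into left=[7], right=[10, 12]
  root=7; inorder splits into left=[], right=[]
  root=12; inorder splits into left=[10], right=[]
  root=10; inorder splits into left=[], right=[]
Reconstructed level-order: [9, 7, 12, 10]


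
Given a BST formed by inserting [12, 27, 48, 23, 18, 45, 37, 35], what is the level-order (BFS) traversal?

Tree insertion order: [12, 27, 48, 23, 18, 45, 37, 35]
Tree (level-order array): [12, None, 27, 23, 48, 18, None, 45, None, None, None, 37, None, 35]
BFS from the root, enqueuing left then right child of each popped node:
  queue [12] -> pop 12, enqueue [27], visited so far: [12]
  queue [27] -> pop 27, enqueue [23, 48], visited so far: [12, 27]
  queue [23, 48] -> pop 23, enqueue [18], visited so far: [12, 27, 23]
  queue [48, 18] -> pop 48, enqueue [45], visited so far: [12, 27, 23, 48]
  queue [18, 45] -> pop 18, enqueue [none], visited so far: [12, 27, 23, 48, 18]
  queue [45] -> pop 45, enqueue [37], visited so far: [12, 27, 23, 48, 18, 45]
  queue [37] -> pop 37, enqueue [35], visited so far: [12, 27, 23, 48, 18, 45, 37]
  queue [35] -> pop 35, enqueue [none], visited so far: [12, 27, 23, 48, 18, 45, 37, 35]
Result: [12, 27, 23, 48, 18, 45, 37, 35]


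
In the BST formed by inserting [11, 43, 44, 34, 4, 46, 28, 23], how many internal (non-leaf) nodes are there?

Tree built from: [11, 43, 44, 34, 4, 46, 28, 23]
Tree (level-order array): [11, 4, 43, None, None, 34, 44, 28, None, None, 46, 23]
Rule: An internal node has at least one child.
Per-node child counts:
  node 11: 2 child(ren)
  node 4: 0 child(ren)
  node 43: 2 child(ren)
  node 34: 1 child(ren)
  node 28: 1 child(ren)
  node 23: 0 child(ren)
  node 44: 1 child(ren)
  node 46: 0 child(ren)
Matching nodes: [11, 43, 34, 28, 44]
Count of internal (non-leaf) nodes: 5


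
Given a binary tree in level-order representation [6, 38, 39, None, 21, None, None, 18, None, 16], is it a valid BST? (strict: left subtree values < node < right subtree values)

Level-order array: [6, 38, 39, None, 21, None, None, 18, None, 16]
Validate using subtree bounds (lo, hi): at each node, require lo < value < hi,
then recurse left with hi=value and right with lo=value.
Preorder trace (stopping at first violation):
  at node 6 with bounds (-inf, +inf): OK
  at node 38 with bounds (-inf, 6): VIOLATION
Node 38 violates its bound: not (-inf < 38 < 6).
Result: Not a valid BST


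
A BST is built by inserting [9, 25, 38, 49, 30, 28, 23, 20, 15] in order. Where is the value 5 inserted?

Starting tree (level order): [9, None, 25, 23, 38, 20, None, 30, 49, 15, None, 28]
Insertion path: 9
Result: insert 5 as left child of 9
Final tree (level order): [9, 5, 25, None, None, 23, 38, 20, None, 30, 49, 15, None, 28]


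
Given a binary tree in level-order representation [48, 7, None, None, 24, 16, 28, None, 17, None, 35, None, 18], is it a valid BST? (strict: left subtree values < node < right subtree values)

Level-order array: [48, 7, None, None, 24, 16, 28, None, 17, None, 35, None, 18]
Validate using subtree bounds (lo, hi): at each node, require lo < value < hi,
then recurse left with hi=value and right with lo=value.
Preorder trace (stopping at first violation):
  at node 48 with bounds (-inf, +inf): OK
  at node 7 with bounds (-inf, 48): OK
  at node 24 with bounds (7, 48): OK
  at node 16 with bounds (7, 24): OK
  at node 17 with bounds (16, 24): OK
  at node 18 with bounds (17, 24): OK
  at node 28 with bounds (24, 48): OK
  at node 35 with bounds (28, 48): OK
No violation found at any node.
Result: Valid BST


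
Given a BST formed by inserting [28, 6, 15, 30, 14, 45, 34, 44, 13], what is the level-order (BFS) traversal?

Tree insertion order: [28, 6, 15, 30, 14, 45, 34, 44, 13]
Tree (level-order array): [28, 6, 30, None, 15, None, 45, 14, None, 34, None, 13, None, None, 44]
BFS from the root, enqueuing left then right child of each popped node:
  queue [28] -> pop 28, enqueue [6, 30], visited so far: [28]
  queue [6, 30] -> pop 6, enqueue [15], visited so far: [28, 6]
  queue [30, 15] -> pop 30, enqueue [45], visited so far: [28, 6, 30]
  queue [15, 45] -> pop 15, enqueue [14], visited so far: [28, 6, 30, 15]
  queue [45, 14] -> pop 45, enqueue [34], visited so far: [28, 6, 30, 15, 45]
  queue [14, 34] -> pop 14, enqueue [13], visited so far: [28, 6, 30, 15, 45, 14]
  queue [34, 13] -> pop 34, enqueue [44], visited so far: [28, 6, 30, 15, 45, 14, 34]
  queue [13, 44] -> pop 13, enqueue [none], visited so far: [28, 6, 30, 15, 45, 14, 34, 13]
  queue [44] -> pop 44, enqueue [none], visited so far: [28, 6, 30, 15, 45, 14, 34, 13, 44]
Result: [28, 6, 30, 15, 45, 14, 34, 13, 44]


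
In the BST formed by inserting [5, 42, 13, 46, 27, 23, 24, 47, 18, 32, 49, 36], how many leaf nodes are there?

Tree built from: [5, 42, 13, 46, 27, 23, 24, 47, 18, 32, 49, 36]
Tree (level-order array): [5, None, 42, 13, 46, None, 27, None, 47, 23, 32, None, 49, 18, 24, None, 36]
Rule: A leaf has 0 children.
Per-node child counts:
  node 5: 1 child(ren)
  node 42: 2 child(ren)
  node 13: 1 child(ren)
  node 27: 2 child(ren)
  node 23: 2 child(ren)
  node 18: 0 child(ren)
  node 24: 0 child(ren)
  node 32: 1 child(ren)
  node 36: 0 child(ren)
  node 46: 1 child(ren)
  node 47: 1 child(ren)
  node 49: 0 child(ren)
Matching nodes: [18, 24, 36, 49]
Count of leaf nodes: 4


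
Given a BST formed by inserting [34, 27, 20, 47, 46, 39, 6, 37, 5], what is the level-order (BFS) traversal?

Tree insertion order: [34, 27, 20, 47, 46, 39, 6, 37, 5]
Tree (level-order array): [34, 27, 47, 20, None, 46, None, 6, None, 39, None, 5, None, 37]
BFS from the root, enqueuing left then right child of each popped node:
  queue [34] -> pop 34, enqueue [27, 47], visited so far: [34]
  queue [27, 47] -> pop 27, enqueue [20], visited so far: [34, 27]
  queue [47, 20] -> pop 47, enqueue [46], visited so far: [34, 27, 47]
  queue [20, 46] -> pop 20, enqueue [6], visited so far: [34, 27, 47, 20]
  queue [46, 6] -> pop 46, enqueue [39], visited so far: [34, 27, 47, 20, 46]
  queue [6, 39] -> pop 6, enqueue [5], visited so far: [34, 27, 47, 20, 46, 6]
  queue [39, 5] -> pop 39, enqueue [37], visited so far: [34, 27, 47, 20, 46, 6, 39]
  queue [5, 37] -> pop 5, enqueue [none], visited so far: [34, 27, 47, 20, 46, 6, 39, 5]
  queue [37] -> pop 37, enqueue [none], visited so far: [34, 27, 47, 20, 46, 6, 39, 5, 37]
Result: [34, 27, 47, 20, 46, 6, 39, 5, 37]


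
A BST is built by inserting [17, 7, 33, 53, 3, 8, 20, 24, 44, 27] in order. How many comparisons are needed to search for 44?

Search path for 44: 17 -> 33 -> 53 -> 44
Found: True
Comparisons: 4


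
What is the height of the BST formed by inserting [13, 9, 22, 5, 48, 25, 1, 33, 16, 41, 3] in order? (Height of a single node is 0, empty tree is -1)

Insertion order: [13, 9, 22, 5, 48, 25, 1, 33, 16, 41, 3]
Tree (level-order array): [13, 9, 22, 5, None, 16, 48, 1, None, None, None, 25, None, None, 3, None, 33, None, None, None, 41]
Compute height bottom-up (empty subtree = -1):
  height(3) = 1 + max(-1, -1) = 0
  height(1) = 1 + max(-1, 0) = 1
  height(5) = 1 + max(1, -1) = 2
  height(9) = 1 + max(2, -1) = 3
  height(16) = 1 + max(-1, -1) = 0
  height(41) = 1 + max(-1, -1) = 0
  height(33) = 1 + max(-1, 0) = 1
  height(25) = 1 + max(-1, 1) = 2
  height(48) = 1 + max(2, -1) = 3
  height(22) = 1 + max(0, 3) = 4
  height(13) = 1 + max(3, 4) = 5
Height = 5


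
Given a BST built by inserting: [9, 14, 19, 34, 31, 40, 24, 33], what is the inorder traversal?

Tree insertion order: [9, 14, 19, 34, 31, 40, 24, 33]
Tree (level-order array): [9, None, 14, None, 19, None, 34, 31, 40, 24, 33]
Inorder traversal: [9, 14, 19, 24, 31, 33, 34, 40]


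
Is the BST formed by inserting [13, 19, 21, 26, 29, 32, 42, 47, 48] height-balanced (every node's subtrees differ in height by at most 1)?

Tree (level-order array): [13, None, 19, None, 21, None, 26, None, 29, None, 32, None, 42, None, 47, None, 48]
Definition: a tree is height-balanced if, at every node, |h(left) - h(right)| <= 1 (empty subtree has height -1).
Bottom-up per-node check:
  node 48: h_left=-1, h_right=-1, diff=0 [OK], height=0
  node 47: h_left=-1, h_right=0, diff=1 [OK], height=1
  node 42: h_left=-1, h_right=1, diff=2 [FAIL (|-1-1|=2 > 1)], height=2
  node 32: h_left=-1, h_right=2, diff=3 [FAIL (|-1-2|=3 > 1)], height=3
  node 29: h_left=-1, h_right=3, diff=4 [FAIL (|-1-3|=4 > 1)], height=4
  node 26: h_left=-1, h_right=4, diff=5 [FAIL (|-1-4|=5 > 1)], height=5
  node 21: h_left=-1, h_right=5, diff=6 [FAIL (|-1-5|=6 > 1)], height=6
  node 19: h_left=-1, h_right=6, diff=7 [FAIL (|-1-6|=7 > 1)], height=7
  node 13: h_left=-1, h_right=7, diff=8 [FAIL (|-1-7|=8 > 1)], height=8
Node 42 violates the condition: |-1 - 1| = 2 > 1.
Result: Not balanced


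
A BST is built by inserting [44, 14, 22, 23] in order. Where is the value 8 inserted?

Starting tree (level order): [44, 14, None, None, 22, None, 23]
Insertion path: 44 -> 14
Result: insert 8 as left child of 14
Final tree (level order): [44, 14, None, 8, 22, None, None, None, 23]


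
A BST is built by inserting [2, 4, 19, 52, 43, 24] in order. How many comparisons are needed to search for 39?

Search path for 39: 2 -> 4 -> 19 -> 52 -> 43 -> 24
Found: False
Comparisons: 6


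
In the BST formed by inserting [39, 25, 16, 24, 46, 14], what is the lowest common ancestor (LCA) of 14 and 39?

Tree insertion order: [39, 25, 16, 24, 46, 14]
Tree (level-order array): [39, 25, 46, 16, None, None, None, 14, 24]
In a BST, the LCA of p=14, q=39 is the first node v on the
root-to-leaf path with p <= v <= q (go left if both < v, right if both > v).
Walk from root:
  at 39: 14 <= 39 <= 39, this is the LCA
LCA = 39


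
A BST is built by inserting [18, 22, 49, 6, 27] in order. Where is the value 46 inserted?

Starting tree (level order): [18, 6, 22, None, None, None, 49, 27]
Insertion path: 18 -> 22 -> 49 -> 27
Result: insert 46 as right child of 27
Final tree (level order): [18, 6, 22, None, None, None, 49, 27, None, None, 46]


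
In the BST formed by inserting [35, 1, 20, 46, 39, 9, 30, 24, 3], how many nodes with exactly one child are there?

Tree built from: [35, 1, 20, 46, 39, 9, 30, 24, 3]
Tree (level-order array): [35, 1, 46, None, 20, 39, None, 9, 30, None, None, 3, None, 24]
Rule: These are nodes with exactly 1 non-null child.
Per-node child counts:
  node 35: 2 child(ren)
  node 1: 1 child(ren)
  node 20: 2 child(ren)
  node 9: 1 child(ren)
  node 3: 0 child(ren)
  node 30: 1 child(ren)
  node 24: 0 child(ren)
  node 46: 1 child(ren)
  node 39: 0 child(ren)
Matching nodes: [1, 9, 30, 46]
Count of nodes with exactly one child: 4


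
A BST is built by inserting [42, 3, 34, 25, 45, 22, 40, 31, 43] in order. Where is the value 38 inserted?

Starting tree (level order): [42, 3, 45, None, 34, 43, None, 25, 40, None, None, 22, 31]
Insertion path: 42 -> 3 -> 34 -> 40
Result: insert 38 as left child of 40
Final tree (level order): [42, 3, 45, None, 34, 43, None, 25, 40, None, None, 22, 31, 38]


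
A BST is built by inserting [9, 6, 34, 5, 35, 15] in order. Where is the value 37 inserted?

Starting tree (level order): [9, 6, 34, 5, None, 15, 35]
Insertion path: 9 -> 34 -> 35
Result: insert 37 as right child of 35
Final tree (level order): [9, 6, 34, 5, None, 15, 35, None, None, None, None, None, 37]


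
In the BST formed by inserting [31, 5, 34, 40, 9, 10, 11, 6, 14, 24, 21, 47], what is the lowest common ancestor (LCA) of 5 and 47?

Tree insertion order: [31, 5, 34, 40, 9, 10, 11, 6, 14, 24, 21, 47]
Tree (level-order array): [31, 5, 34, None, 9, None, 40, 6, 10, None, 47, None, None, None, 11, None, None, None, 14, None, 24, 21]
In a BST, the LCA of p=5, q=47 is the first node v on the
root-to-leaf path with p <= v <= q (go left if both < v, right if both > v).
Walk from root:
  at 31: 5 <= 31 <= 47, this is the LCA
LCA = 31


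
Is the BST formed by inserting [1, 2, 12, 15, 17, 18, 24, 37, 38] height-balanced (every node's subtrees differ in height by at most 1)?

Tree (level-order array): [1, None, 2, None, 12, None, 15, None, 17, None, 18, None, 24, None, 37, None, 38]
Definition: a tree is height-balanced if, at every node, |h(left) - h(right)| <= 1 (empty subtree has height -1).
Bottom-up per-node check:
  node 38: h_left=-1, h_right=-1, diff=0 [OK], height=0
  node 37: h_left=-1, h_right=0, diff=1 [OK], height=1
  node 24: h_left=-1, h_right=1, diff=2 [FAIL (|-1-1|=2 > 1)], height=2
  node 18: h_left=-1, h_right=2, diff=3 [FAIL (|-1-2|=3 > 1)], height=3
  node 17: h_left=-1, h_right=3, diff=4 [FAIL (|-1-3|=4 > 1)], height=4
  node 15: h_left=-1, h_right=4, diff=5 [FAIL (|-1-4|=5 > 1)], height=5
  node 12: h_left=-1, h_right=5, diff=6 [FAIL (|-1-5|=6 > 1)], height=6
  node 2: h_left=-1, h_right=6, diff=7 [FAIL (|-1-6|=7 > 1)], height=7
  node 1: h_left=-1, h_right=7, diff=8 [FAIL (|-1-7|=8 > 1)], height=8
Node 24 violates the condition: |-1 - 1| = 2 > 1.
Result: Not balanced


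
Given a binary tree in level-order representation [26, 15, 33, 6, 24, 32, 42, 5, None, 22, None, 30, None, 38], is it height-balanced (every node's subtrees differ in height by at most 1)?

Tree (level-order array): [26, 15, 33, 6, 24, 32, 42, 5, None, 22, None, 30, None, 38]
Definition: a tree is height-balanced if, at every node, |h(left) - h(right)| <= 1 (empty subtree has height -1).
Bottom-up per-node check:
  node 5: h_left=-1, h_right=-1, diff=0 [OK], height=0
  node 6: h_left=0, h_right=-1, diff=1 [OK], height=1
  node 22: h_left=-1, h_right=-1, diff=0 [OK], height=0
  node 24: h_left=0, h_right=-1, diff=1 [OK], height=1
  node 15: h_left=1, h_right=1, diff=0 [OK], height=2
  node 30: h_left=-1, h_right=-1, diff=0 [OK], height=0
  node 32: h_left=0, h_right=-1, diff=1 [OK], height=1
  node 38: h_left=-1, h_right=-1, diff=0 [OK], height=0
  node 42: h_left=0, h_right=-1, diff=1 [OK], height=1
  node 33: h_left=1, h_right=1, diff=0 [OK], height=2
  node 26: h_left=2, h_right=2, diff=0 [OK], height=3
All nodes satisfy the balance condition.
Result: Balanced


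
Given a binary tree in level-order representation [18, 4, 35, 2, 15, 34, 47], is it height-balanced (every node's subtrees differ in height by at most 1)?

Tree (level-order array): [18, 4, 35, 2, 15, 34, 47]
Definition: a tree is height-balanced if, at every node, |h(left) - h(right)| <= 1 (empty subtree has height -1).
Bottom-up per-node check:
  node 2: h_left=-1, h_right=-1, diff=0 [OK], height=0
  node 15: h_left=-1, h_right=-1, diff=0 [OK], height=0
  node 4: h_left=0, h_right=0, diff=0 [OK], height=1
  node 34: h_left=-1, h_right=-1, diff=0 [OK], height=0
  node 47: h_left=-1, h_right=-1, diff=0 [OK], height=0
  node 35: h_left=0, h_right=0, diff=0 [OK], height=1
  node 18: h_left=1, h_right=1, diff=0 [OK], height=2
All nodes satisfy the balance condition.
Result: Balanced


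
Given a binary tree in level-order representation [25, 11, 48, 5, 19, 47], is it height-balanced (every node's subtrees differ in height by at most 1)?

Tree (level-order array): [25, 11, 48, 5, 19, 47]
Definition: a tree is height-balanced if, at every node, |h(left) - h(right)| <= 1 (empty subtree has height -1).
Bottom-up per-node check:
  node 5: h_left=-1, h_right=-1, diff=0 [OK], height=0
  node 19: h_left=-1, h_right=-1, diff=0 [OK], height=0
  node 11: h_left=0, h_right=0, diff=0 [OK], height=1
  node 47: h_left=-1, h_right=-1, diff=0 [OK], height=0
  node 48: h_left=0, h_right=-1, diff=1 [OK], height=1
  node 25: h_left=1, h_right=1, diff=0 [OK], height=2
All nodes satisfy the balance condition.
Result: Balanced


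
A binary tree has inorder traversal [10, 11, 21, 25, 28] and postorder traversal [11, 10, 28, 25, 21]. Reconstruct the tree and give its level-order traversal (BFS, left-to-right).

Inorder:   [10, 11, 21, 25, 28]
Postorder: [11, 10, 28, 25, 21]
Algorithm: postorder visits root last, so walk postorder right-to-left;
each value is the root of the current inorder slice — split it at that
value, recurse on the right subtree first, then the left.
Recursive splits:
  root=21; inorder splits into left=[10, 11], right=[25, 28]
  root=25; inorder splits into left=[], right=[28]
  root=28; inorder splits into left=[], right=[]
  root=10; inorder splits into left=[], right=[11]
  root=11; inorder splits into left=[], right=[]
Reconstructed level-order: [21, 10, 25, 11, 28]


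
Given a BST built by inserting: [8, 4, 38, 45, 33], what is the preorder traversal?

Tree insertion order: [8, 4, 38, 45, 33]
Tree (level-order array): [8, 4, 38, None, None, 33, 45]
Preorder traversal: [8, 4, 38, 33, 45]


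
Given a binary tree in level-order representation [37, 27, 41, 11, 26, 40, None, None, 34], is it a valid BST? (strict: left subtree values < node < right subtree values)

Level-order array: [37, 27, 41, 11, 26, 40, None, None, 34]
Validate using subtree bounds (lo, hi): at each node, require lo < value < hi,
then recurse left with hi=value and right with lo=value.
Preorder trace (stopping at first violation):
  at node 37 with bounds (-inf, +inf): OK
  at node 27 with bounds (-inf, 37): OK
  at node 11 with bounds (-inf, 27): OK
  at node 34 with bounds (11, 27): VIOLATION
Node 34 violates its bound: not (11 < 34 < 27).
Result: Not a valid BST


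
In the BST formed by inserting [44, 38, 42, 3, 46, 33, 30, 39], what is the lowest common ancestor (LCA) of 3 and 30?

Tree insertion order: [44, 38, 42, 3, 46, 33, 30, 39]
Tree (level-order array): [44, 38, 46, 3, 42, None, None, None, 33, 39, None, 30]
In a BST, the LCA of p=3, q=30 is the first node v on the
root-to-leaf path with p <= v <= q (go left if both < v, right if both > v).
Walk from root:
  at 44: both 3 and 30 < 44, go left
  at 38: both 3 and 30 < 38, go left
  at 3: 3 <= 3 <= 30, this is the LCA
LCA = 3


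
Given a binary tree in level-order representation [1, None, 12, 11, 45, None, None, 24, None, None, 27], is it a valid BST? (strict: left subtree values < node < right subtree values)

Level-order array: [1, None, 12, 11, 45, None, None, 24, None, None, 27]
Validate using subtree bounds (lo, hi): at each node, require lo < value < hi,
then recurse left with hi=value and right with lo=value.
Preorder trace (stopping at first violation):
  at node 1 with bounds (-inf, +inf): OK
  at node 12 with bounds (1, +inf): OK
  at node 11 with bounds (1, 12): OK
  at node 45 with bounds (12, +inf): OK
  at node 24 with bounds (12, 45): OK
  at node 27 with bounds (24, 45): OK
No violation found at any node.
Result: Valid BST
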